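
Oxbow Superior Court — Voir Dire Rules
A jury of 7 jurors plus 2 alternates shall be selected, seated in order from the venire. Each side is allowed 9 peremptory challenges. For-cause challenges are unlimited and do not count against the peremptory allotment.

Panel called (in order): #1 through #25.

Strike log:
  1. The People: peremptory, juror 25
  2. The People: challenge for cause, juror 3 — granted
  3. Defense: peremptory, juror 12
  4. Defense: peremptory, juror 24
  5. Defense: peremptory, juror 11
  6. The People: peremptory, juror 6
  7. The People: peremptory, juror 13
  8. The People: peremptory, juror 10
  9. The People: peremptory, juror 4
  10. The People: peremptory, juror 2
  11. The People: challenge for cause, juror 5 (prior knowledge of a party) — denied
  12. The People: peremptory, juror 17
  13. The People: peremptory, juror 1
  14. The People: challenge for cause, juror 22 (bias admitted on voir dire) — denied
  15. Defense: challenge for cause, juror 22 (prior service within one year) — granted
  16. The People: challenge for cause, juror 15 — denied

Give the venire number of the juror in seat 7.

16

Removed: #1, #2, #3, #4, #6, #10, #11, #12, #13, #17, #22, #24, #25. (#5, #15 stay — for-cause denied.)
Seating in order: seats 1–7 → #5, #7, #8, #9, #14, #15, #16; alternates → #18, #19.
So seat 7 is #16.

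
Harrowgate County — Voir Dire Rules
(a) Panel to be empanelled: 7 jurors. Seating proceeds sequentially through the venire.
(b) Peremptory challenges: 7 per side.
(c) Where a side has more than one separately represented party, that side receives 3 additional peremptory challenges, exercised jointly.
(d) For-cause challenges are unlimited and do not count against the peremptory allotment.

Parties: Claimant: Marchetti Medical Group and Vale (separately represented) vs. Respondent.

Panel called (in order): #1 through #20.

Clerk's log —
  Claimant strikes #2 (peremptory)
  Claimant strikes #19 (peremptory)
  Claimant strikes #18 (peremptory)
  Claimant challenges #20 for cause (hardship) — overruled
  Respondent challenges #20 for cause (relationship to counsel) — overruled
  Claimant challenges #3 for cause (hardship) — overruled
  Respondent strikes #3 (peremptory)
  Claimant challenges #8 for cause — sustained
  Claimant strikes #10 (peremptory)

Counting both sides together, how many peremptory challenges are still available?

12

Claimant allotment: 7 base + 3 multi-party = 10. Respondent allotment: 7.
Claimant peremptories used: #2, #19, #18, #10 — 4 (for-cause on #20, #3, #8 don't count).
Respondent peremptories used: #3 — 1 (the for-cause on #20 doesn't count).
Remaining: (10 − 4) + (7 − 1) = 12.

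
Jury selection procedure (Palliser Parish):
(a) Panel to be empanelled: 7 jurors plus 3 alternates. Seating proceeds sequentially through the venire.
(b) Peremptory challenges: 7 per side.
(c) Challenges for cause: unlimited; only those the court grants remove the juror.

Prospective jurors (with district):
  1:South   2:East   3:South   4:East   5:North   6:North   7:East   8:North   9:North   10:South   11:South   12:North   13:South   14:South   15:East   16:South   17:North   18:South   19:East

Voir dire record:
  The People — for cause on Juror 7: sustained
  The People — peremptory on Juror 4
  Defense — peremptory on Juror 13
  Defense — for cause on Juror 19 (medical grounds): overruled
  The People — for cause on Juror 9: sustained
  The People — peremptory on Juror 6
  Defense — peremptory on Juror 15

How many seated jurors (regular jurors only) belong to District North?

Removed: #4, #6, #7, #9, #13, #15.
Seated jurors 1–7: #1, #2, #3, #5, #8, #10, #11 (alternates #12, #14, #16 not counted).
Of those, in District North: #5, #8 → 2.

2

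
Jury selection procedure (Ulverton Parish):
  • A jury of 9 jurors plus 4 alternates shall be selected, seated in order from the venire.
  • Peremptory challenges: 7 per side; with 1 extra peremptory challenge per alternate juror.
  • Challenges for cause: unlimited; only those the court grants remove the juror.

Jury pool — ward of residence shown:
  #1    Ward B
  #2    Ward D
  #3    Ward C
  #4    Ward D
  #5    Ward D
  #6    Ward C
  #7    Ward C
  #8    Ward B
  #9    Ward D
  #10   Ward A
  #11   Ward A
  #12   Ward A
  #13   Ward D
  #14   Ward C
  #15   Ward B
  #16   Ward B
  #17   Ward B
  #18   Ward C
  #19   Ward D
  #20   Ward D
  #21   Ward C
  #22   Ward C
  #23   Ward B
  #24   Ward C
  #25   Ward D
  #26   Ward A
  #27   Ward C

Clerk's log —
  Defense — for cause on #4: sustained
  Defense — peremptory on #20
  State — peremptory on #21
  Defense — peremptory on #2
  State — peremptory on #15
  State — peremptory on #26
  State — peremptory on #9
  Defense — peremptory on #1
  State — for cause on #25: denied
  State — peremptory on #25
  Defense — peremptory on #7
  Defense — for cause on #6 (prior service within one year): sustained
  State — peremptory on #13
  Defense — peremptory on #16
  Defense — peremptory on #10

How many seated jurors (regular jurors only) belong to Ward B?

2

Removed: #1, #2, #4, #6, #7, #9, #10, #13, #15, #16, #20, #21, #25, #26.
Seated jurors 1–9: #3, #5, #8, #11, #12, #14, #17, #18, #19 (alternates #22, #23, #24, #27 not counted).
Of those, in Ward B: #8, #17 → 2.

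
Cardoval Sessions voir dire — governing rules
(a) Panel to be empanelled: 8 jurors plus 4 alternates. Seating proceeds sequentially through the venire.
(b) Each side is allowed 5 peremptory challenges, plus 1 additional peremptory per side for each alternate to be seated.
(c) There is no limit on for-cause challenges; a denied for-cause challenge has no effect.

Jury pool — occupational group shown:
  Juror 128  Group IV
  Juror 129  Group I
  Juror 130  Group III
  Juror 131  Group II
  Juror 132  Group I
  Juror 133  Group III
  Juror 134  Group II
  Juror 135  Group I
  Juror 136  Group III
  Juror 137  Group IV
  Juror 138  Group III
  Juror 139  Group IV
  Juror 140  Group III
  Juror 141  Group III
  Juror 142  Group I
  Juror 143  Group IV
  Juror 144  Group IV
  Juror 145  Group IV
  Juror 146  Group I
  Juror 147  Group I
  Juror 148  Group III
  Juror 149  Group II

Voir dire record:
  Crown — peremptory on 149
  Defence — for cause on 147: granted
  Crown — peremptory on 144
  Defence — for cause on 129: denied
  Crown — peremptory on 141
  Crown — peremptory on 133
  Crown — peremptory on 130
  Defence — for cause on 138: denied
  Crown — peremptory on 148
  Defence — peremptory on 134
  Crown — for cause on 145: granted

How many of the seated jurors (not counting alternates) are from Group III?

2

Removed: #130, #133, #134, #141, #144, #145, #147, #148, #149.
Seated jurors 1–8: #128, #129, #131, #132, #135, #136, #137, #138 (alternates #139, #140, #142, #143 not counted).
Of those, in Group III: #136, #138 → 2.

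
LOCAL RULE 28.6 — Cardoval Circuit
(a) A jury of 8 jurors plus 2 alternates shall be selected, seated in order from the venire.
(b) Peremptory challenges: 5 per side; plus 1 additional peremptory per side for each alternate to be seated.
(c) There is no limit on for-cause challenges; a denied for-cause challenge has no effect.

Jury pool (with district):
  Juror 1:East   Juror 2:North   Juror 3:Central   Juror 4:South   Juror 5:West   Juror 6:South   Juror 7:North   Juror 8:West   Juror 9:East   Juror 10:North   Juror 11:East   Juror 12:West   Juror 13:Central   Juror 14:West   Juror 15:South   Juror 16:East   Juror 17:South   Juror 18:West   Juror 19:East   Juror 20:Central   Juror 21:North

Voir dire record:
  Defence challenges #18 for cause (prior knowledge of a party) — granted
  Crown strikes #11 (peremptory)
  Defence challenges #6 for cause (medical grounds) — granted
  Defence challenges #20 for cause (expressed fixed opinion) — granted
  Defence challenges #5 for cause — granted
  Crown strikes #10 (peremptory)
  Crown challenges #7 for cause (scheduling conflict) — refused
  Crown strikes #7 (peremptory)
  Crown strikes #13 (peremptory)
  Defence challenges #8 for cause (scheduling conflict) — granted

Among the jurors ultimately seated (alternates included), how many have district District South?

3

Removed: #5, #6, #7, #8, #10, #11, #13, #18, #20.
Seated (10 incl. alternates): #1, #2, #3, #4, #9, #12, #14, #15, #16, #17.
Of those, in District South: #4, #15, #17 → 3.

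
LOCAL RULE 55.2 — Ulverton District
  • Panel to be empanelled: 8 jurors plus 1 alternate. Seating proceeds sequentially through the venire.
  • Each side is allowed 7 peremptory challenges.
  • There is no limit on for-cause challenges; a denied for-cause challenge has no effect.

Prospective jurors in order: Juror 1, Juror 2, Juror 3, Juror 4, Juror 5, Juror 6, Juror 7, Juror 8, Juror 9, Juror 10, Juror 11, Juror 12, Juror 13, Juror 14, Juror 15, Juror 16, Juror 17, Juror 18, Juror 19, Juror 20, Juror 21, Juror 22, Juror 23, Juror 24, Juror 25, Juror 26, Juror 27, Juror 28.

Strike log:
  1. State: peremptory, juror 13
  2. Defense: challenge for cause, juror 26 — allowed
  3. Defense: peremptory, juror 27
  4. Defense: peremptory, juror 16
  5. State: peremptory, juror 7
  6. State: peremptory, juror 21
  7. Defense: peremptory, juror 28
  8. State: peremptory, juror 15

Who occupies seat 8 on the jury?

Removed: #7, #13, #15, #16, #21, #26, #27, #28.
Filling seats in venire order through position 8: #1, #2, #3, #4, #5, #6, #8, #9.
So seat 8 is #9.

9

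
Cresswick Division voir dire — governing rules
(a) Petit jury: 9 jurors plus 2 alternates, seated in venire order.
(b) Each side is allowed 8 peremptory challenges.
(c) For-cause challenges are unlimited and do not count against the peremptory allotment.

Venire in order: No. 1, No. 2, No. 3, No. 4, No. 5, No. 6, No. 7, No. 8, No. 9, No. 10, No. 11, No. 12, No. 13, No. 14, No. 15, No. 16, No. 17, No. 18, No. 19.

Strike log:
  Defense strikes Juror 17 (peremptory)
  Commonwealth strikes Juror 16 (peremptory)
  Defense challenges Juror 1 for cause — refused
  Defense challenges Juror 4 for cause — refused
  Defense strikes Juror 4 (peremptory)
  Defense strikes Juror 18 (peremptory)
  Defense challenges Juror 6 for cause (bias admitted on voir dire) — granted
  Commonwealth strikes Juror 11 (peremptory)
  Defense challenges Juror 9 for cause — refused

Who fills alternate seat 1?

Removed: #4, #6, #11, #16, #17, #18. (#1, #9 stay — for-cause denied.)
Seating in order: seats 1–9 → #1, #2, #3, #5, #7, #8, #9, #10, #12; alternates → #13, #14.
So alternate 1 is #13.

13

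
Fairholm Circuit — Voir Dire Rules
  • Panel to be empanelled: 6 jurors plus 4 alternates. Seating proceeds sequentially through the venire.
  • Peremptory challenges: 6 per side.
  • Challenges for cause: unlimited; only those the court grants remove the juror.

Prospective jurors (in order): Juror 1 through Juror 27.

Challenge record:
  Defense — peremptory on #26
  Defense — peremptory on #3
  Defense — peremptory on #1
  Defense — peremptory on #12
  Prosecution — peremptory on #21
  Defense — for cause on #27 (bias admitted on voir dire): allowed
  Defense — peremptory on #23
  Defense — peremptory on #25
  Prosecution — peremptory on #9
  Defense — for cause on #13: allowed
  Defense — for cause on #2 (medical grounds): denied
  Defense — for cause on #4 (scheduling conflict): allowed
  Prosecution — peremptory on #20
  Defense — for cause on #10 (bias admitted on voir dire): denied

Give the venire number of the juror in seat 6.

Removed: #1, #3, #4, #9, #12, #13, #20, #21, #23, #25, #26, #27. (#2, #10 stay — for-cause denied.)
Seating in order: seats 1–6 → #2, #5, #6, #7, #8, #10; alternates → #11, #14, #15, #16.
So seat 6 is #10.

10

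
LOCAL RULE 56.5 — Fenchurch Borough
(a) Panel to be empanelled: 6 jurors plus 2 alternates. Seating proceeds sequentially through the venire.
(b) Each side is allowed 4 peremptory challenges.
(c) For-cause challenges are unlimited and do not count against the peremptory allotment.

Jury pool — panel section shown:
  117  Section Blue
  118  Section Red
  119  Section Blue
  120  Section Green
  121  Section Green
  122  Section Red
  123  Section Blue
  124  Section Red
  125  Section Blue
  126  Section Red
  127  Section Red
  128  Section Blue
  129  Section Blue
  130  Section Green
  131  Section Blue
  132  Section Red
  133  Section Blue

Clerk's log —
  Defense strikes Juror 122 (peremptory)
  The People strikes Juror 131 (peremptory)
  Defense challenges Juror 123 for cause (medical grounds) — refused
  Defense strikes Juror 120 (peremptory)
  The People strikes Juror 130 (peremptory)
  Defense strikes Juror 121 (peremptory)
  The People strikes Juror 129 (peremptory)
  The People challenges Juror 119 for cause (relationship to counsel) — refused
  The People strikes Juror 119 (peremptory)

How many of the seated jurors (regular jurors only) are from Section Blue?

3

Removed: #119, #120, #121, #122, #129, #130, #131.
Seated jurors 1–6: #117, #118, #123, #124, #125, #126 (alternates #127, #128 not counted).
Of those, in Section Blue: #117, #123, #125 → 3.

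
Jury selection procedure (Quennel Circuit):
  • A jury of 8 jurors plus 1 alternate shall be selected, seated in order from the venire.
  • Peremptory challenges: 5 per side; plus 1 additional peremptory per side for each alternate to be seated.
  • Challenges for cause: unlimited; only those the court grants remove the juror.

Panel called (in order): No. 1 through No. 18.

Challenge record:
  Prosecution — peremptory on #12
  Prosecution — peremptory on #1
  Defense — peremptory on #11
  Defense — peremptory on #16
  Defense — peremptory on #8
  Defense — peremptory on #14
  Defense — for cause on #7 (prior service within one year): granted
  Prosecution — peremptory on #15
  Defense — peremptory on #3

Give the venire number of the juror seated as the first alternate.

Removed: #1, #3, #7, #8, #11, #12, #14, #15, #16.
Seating in order: seats 1–8 → #2, #4, #5, #6, #9, #10, #13, #17; alternates → #18.
So alternate 1 is #18.

18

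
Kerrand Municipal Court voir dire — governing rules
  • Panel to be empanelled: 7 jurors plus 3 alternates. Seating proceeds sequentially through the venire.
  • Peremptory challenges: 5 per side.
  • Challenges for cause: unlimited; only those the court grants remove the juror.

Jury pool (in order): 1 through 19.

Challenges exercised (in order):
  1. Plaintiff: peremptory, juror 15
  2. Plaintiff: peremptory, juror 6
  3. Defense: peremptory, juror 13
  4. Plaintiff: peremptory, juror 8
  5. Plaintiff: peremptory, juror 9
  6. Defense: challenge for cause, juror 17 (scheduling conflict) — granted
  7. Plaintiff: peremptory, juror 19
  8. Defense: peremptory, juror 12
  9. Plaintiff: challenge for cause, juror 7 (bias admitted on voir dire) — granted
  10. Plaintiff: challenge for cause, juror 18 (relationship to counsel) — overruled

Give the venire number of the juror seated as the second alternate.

Removed: #6, #7, #8, #9, #12, #13, #15, #17, #19. (#18 stays — for-cause denied.)
Filling seats in venire order through position 9: #1, #2, #3, #4, #5, #10, #11, #14, #16.
So alternate 2 is #16.

16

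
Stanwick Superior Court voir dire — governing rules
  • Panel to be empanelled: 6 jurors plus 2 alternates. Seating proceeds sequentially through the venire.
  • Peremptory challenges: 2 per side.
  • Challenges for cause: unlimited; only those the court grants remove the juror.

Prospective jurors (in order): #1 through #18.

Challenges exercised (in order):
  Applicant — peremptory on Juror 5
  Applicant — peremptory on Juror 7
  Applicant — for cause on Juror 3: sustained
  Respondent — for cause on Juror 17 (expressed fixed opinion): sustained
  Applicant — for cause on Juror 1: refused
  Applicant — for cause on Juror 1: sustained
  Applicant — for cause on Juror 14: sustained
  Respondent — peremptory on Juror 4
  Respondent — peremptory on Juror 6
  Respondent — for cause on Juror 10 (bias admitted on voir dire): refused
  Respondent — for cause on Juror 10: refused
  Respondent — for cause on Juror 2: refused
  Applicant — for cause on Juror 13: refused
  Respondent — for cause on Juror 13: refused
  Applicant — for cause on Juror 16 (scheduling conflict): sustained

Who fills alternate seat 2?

15

Removed: #1, #3, #4, #5, #6, #7, #14, #16, #17. (#2, #10, #13 stay — for-cause denied.)
Seating in order: seats 1–6 → #2, #8, #9, #10, #11, #12; alternates → #13, #15.
So alternate 2 is #15.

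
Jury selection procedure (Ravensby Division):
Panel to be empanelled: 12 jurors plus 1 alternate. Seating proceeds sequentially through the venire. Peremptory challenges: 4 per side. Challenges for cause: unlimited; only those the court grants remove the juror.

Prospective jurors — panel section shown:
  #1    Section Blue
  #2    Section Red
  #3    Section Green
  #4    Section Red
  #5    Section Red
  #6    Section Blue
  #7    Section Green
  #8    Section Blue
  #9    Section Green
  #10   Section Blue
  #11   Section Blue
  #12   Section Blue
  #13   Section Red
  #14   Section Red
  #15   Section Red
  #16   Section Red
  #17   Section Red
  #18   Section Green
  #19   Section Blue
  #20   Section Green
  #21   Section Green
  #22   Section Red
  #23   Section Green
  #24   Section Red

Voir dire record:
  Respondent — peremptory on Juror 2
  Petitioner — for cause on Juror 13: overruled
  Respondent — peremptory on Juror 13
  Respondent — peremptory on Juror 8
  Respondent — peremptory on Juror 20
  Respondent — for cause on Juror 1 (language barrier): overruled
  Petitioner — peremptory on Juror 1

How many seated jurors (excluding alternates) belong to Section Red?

5

Removed: #1, #2, #8, #13, #20.
Seated jurors 1–12: #3, #4, #5, #6, #7, #9, #10, #11, #12, #14, #15, #16 (alternates #17 not counted).
Of those, in Section Red: #4, #5, #14, #15, #16 → 5.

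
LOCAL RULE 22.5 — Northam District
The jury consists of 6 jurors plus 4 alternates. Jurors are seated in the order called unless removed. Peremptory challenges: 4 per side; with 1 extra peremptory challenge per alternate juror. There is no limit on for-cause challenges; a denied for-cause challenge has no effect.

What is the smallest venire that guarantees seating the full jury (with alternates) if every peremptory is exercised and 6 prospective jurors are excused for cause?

Seats to fill: 6 + 4 alternates = 10.
Peremptories: 4 + 1×4 = 8 per side × 2 sides = 16.
For-cause removals: 6.
Minimum venire: 10 + 16 + 6 = 32.

32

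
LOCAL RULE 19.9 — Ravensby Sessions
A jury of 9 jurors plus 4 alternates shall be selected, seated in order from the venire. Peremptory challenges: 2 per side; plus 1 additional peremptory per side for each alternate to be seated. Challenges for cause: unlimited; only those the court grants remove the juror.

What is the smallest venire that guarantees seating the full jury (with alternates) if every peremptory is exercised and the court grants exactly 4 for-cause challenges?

29

Seats to fill: 9 + 4 alternates = 13.
Peremptories: 2 + 1×4 = 6 per side × 2 sides = 12.
For-cause removals: 4.
Minimum venire: 13 + 12 + 4 = 29.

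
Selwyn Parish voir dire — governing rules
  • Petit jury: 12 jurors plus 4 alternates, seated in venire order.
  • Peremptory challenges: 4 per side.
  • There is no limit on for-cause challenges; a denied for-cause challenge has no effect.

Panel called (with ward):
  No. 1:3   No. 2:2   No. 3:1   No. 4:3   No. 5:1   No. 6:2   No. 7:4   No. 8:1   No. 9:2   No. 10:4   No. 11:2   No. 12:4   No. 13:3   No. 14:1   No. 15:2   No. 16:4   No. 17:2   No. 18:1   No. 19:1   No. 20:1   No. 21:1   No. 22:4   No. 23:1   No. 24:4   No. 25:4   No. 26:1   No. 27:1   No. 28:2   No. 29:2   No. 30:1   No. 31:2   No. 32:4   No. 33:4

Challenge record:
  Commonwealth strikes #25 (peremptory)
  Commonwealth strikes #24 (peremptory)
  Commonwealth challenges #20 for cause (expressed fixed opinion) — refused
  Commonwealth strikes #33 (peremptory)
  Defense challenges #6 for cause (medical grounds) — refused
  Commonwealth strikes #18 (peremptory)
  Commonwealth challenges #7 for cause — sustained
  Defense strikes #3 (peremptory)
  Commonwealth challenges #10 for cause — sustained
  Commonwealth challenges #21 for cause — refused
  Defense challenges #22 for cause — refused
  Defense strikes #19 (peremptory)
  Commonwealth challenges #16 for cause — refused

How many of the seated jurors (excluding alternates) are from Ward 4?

1

Removed: #3, #7, #10, #18, #19, #24, #25, #33.
Seated jurors 1–12: #1, #2, #4, #5, #6, #8, #9, #11, #12, #13, #14, #15 (alternates #16, #17, #20, #21 not counted).
Of those, in Ward 4: #12 → 1.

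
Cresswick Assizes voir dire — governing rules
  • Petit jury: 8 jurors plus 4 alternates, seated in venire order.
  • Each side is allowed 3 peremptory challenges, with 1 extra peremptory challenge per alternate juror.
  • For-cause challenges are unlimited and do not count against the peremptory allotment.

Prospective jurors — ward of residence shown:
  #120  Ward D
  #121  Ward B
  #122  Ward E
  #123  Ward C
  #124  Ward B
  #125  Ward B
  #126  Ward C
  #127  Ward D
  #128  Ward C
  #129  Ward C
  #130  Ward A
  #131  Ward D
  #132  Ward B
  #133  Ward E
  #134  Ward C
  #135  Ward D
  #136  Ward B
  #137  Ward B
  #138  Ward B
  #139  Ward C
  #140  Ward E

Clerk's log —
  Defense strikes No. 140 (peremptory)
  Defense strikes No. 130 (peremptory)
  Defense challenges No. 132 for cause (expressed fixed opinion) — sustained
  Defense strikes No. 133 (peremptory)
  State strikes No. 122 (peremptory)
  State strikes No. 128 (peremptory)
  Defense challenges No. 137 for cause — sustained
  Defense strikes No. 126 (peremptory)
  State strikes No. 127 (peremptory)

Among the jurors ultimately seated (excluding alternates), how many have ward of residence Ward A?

Removed: #122, #126, #127, #128, #130, #132, #133, #137, #140.
Seated jurors 1–8: #120, #121, #123, #124, #125, #129, #131, #134 (alternates #135, #136, #138, #139 not counted).
None of those are in Ward A → 0.

0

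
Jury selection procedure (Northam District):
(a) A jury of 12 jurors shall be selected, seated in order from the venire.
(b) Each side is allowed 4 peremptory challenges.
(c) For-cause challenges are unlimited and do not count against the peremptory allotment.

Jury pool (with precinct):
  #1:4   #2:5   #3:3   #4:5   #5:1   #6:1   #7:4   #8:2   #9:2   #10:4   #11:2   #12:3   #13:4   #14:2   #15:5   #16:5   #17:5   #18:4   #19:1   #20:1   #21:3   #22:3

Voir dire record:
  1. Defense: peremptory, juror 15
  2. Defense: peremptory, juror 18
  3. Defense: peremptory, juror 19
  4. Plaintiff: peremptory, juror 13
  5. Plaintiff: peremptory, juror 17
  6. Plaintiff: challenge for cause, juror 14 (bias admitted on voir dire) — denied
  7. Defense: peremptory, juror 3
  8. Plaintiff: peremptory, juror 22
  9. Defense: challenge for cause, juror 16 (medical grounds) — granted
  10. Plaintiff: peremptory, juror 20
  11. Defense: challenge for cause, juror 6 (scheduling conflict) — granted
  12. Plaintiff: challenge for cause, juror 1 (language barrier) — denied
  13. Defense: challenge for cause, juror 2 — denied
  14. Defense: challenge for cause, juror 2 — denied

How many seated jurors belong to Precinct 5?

Removed: #3, #6, #13, #15, #16, #17, #18, #19, #20, #22.
Seated jurors 1–12: #1, #2, #4, #5, #7, #8, #9, #10, #11, #12, #14, #21.
Of those, in Precinct 5: #2, #4 → 2.

2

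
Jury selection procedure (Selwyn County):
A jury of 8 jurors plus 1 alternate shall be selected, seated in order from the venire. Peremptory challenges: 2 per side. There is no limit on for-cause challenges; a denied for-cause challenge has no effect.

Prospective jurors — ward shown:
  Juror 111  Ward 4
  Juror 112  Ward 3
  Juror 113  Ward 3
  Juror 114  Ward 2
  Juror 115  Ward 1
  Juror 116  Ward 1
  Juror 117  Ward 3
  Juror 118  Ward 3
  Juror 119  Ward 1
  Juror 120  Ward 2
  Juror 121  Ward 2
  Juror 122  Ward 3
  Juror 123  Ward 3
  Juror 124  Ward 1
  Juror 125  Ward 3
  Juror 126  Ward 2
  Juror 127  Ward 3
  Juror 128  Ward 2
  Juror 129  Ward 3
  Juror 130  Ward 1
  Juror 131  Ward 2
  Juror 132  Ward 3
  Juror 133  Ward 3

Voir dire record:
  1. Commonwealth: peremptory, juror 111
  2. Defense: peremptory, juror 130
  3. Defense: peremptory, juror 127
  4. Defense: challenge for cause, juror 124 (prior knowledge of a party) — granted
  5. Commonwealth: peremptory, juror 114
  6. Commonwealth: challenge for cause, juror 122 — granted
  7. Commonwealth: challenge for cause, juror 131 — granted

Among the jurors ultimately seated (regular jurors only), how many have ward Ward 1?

3

Removed: #111, #114, #122, #124, #127, #130, #131.
Seated jurors 1–8: #112, #113, #115, #116, #117, #118, #119, #120 (alternates #121 not counted).
Of those, in Ward 1: #115, #116, #119 → 3.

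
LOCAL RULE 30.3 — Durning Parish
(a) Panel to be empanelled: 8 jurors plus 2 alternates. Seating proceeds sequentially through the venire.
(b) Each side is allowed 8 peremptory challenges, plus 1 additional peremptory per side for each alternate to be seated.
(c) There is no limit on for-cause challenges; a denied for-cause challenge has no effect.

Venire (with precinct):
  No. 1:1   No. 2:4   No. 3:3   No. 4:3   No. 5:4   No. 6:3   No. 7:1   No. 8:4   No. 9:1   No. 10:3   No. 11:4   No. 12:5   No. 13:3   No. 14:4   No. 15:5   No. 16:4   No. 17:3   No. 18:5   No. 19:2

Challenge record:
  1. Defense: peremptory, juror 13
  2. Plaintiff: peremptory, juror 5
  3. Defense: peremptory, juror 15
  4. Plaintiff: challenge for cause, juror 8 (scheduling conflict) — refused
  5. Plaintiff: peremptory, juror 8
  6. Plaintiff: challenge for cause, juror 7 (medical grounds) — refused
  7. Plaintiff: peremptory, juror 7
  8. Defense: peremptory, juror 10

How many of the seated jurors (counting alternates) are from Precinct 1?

Removed: #5, #7, #8, #10, #13, #15.
Seated (10 incl. alternates): #1, #2, #3, #4, #6, #9, #11, #12, #14, #16.
Of those, in Precinct 1: #1, #9 → 2.

2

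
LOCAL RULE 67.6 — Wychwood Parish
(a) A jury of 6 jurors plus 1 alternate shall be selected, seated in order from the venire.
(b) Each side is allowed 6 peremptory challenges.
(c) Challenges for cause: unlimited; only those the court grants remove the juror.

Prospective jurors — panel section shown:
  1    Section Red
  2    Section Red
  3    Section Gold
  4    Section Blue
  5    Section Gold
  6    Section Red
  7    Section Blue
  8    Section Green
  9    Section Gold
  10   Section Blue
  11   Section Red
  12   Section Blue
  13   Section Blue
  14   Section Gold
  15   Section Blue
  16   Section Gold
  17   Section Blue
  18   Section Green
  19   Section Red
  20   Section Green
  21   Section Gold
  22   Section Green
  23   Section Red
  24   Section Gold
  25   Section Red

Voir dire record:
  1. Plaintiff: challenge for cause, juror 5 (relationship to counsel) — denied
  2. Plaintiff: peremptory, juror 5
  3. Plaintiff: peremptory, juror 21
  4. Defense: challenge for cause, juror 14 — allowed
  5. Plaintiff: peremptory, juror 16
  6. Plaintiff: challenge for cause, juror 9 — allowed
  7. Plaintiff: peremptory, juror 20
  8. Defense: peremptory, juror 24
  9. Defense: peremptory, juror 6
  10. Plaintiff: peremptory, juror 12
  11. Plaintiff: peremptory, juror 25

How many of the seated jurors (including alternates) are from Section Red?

Removed: #5, #6, #9, #12, #14, #16, #20, #21, #24, #25.
Seated (7 incl. alternates): #1, #2, #3, #4, #7, #8, #10.
Of those, in Section Red: #1, #2 → 2.

2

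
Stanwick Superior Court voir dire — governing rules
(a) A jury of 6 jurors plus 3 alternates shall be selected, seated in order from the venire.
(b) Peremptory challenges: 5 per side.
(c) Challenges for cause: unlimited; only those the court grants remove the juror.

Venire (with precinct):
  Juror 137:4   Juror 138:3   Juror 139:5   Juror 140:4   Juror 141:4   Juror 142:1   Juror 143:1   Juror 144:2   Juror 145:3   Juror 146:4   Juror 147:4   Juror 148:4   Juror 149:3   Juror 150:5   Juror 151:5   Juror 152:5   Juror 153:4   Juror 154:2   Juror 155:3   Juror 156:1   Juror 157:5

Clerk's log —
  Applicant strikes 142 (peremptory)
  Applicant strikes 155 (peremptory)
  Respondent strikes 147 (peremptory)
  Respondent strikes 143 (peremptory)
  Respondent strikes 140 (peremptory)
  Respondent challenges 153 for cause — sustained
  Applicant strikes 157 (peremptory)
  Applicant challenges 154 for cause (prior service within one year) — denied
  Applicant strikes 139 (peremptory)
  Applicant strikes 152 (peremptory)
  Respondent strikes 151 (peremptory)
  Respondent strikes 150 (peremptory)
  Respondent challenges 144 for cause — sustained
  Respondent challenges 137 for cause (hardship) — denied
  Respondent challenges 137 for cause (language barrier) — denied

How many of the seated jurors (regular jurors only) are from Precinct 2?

0

Removed: #139, #140, #142, #143, #144, #147, #150, #151, #152, #153, #155, #157.
Seated jurors 1–6: #137, #138, #141, #145, #146, #148 (alternates #149, #154, #156 not counted).
None of those are in Precinct 2 → 0.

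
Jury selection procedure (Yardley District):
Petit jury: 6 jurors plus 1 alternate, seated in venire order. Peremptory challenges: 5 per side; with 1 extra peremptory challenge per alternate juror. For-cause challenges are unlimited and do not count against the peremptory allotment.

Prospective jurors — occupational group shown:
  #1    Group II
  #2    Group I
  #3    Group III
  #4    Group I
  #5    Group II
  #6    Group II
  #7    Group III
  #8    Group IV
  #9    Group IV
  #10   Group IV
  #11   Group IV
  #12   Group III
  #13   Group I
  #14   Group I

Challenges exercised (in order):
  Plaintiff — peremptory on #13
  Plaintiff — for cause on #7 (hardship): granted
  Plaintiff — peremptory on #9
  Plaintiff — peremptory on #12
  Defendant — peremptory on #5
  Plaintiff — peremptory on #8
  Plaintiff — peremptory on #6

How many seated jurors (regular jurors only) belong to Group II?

Removed: #5, #6, #7, #8, #9, #12, #13.
Seated jurors 1–6: #1, #2, #3, #4, #10, #11 (alternates #14 not counted).
Of those, in Group II: #1 → 1.

1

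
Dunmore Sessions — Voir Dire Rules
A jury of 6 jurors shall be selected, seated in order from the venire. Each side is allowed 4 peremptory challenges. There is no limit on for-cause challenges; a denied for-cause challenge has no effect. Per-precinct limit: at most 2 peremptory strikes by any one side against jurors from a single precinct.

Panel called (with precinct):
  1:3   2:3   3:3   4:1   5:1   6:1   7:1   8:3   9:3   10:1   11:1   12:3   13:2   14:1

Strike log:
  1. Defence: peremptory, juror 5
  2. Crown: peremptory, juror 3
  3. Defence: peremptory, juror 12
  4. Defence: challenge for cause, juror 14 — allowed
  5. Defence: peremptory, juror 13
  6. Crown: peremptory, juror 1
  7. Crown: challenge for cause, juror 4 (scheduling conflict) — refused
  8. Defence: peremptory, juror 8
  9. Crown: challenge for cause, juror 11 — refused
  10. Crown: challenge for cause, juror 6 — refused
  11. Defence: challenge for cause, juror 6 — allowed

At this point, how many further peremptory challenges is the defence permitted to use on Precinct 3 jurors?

Defence peremptories so far: #5, #12, #13, #8 — 4 of 4 used, 0 left overall.
Against Precinct 3: #12, #8 — 2 used; per-precinct cap 2 leaves 0.
Binding limit: min(0, 0) = 0.

0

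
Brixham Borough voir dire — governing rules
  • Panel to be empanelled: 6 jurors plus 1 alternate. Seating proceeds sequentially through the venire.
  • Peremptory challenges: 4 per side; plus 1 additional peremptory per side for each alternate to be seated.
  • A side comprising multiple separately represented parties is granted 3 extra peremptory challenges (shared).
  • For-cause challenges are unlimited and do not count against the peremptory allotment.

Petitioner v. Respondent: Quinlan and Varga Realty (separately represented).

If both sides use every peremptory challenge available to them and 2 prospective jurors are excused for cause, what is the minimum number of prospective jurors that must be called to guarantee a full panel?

22

Seats to fill: 6 + 1 alternates = 7.
Peremptories — Petitioner: 4 + 1×1 = 5; Respondent: 4 + 1×1 + 3 = 8; total 13.
For-cause removals: 2.
Minimum venire: 7 + 13 + 2 = 22.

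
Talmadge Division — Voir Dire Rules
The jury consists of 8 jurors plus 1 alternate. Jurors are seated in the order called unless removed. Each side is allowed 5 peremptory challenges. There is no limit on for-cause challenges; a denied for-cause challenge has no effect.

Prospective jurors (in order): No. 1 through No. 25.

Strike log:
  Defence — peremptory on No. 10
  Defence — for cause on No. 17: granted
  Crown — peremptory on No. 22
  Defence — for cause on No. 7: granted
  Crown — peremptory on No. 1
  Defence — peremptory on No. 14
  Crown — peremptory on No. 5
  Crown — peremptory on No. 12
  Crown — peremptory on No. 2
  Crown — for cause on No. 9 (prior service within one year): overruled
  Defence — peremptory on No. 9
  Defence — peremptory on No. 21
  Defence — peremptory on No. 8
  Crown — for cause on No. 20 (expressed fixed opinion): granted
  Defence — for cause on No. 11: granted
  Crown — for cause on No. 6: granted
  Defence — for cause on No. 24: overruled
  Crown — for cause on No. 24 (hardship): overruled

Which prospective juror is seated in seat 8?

Removed: #1, #2, #5, #6, #7, #8, #9, #10, #11, #12, #14, #17, #20, #21, #22. (#24 stays — for-cause denied.)
Seating in order: seats 1–8 → #3, #4, #13, #15, #16, #18, #19, #23; alternates → #24.
So seat 8 is #23.

23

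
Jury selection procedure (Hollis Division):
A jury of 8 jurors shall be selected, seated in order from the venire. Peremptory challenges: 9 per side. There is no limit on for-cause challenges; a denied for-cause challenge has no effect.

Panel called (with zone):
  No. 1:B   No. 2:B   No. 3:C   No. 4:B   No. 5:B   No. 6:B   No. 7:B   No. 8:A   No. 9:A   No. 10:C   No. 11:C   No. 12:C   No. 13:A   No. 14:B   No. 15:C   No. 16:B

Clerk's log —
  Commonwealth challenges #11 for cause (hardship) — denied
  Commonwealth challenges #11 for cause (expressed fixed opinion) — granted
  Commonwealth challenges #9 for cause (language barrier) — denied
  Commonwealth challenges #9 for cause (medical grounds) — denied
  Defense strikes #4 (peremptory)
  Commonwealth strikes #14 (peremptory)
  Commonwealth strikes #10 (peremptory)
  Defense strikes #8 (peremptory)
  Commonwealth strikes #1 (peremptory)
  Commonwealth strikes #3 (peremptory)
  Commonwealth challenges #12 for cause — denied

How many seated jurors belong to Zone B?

4

Removed: #1, #3, #4, #8, #10, #11, #14.
Seated jurors 1–8: #2, #5, #6, #7, #9, #12, #13, #15.
Of those, in Zone B: #2, #5, #6, #7 → 4.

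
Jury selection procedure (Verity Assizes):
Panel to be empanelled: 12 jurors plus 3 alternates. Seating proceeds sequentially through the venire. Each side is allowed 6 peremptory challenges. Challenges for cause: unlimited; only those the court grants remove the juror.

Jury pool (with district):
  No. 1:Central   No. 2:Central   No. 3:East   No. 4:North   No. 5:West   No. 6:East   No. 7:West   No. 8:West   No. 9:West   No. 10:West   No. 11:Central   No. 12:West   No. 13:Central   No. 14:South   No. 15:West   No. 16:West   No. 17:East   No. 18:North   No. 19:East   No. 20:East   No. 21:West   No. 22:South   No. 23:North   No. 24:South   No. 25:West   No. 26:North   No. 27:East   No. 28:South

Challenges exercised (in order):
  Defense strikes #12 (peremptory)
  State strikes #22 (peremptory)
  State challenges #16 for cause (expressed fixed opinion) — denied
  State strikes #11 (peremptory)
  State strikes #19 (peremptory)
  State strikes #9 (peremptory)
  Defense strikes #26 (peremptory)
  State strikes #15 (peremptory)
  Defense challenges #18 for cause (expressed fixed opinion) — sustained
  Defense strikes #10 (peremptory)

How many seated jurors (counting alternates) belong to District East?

4

Removed: #9, #10, #11, #12, #15, #18, #19, #22, #26.
Seated (15 incl. alternates): #1, #2, #3, #4, #5, #6, #7, #8, #13, #14, #16, #17, #20, #21, #23.
Of those, in District East: #3, #6, #17, #20 → 4.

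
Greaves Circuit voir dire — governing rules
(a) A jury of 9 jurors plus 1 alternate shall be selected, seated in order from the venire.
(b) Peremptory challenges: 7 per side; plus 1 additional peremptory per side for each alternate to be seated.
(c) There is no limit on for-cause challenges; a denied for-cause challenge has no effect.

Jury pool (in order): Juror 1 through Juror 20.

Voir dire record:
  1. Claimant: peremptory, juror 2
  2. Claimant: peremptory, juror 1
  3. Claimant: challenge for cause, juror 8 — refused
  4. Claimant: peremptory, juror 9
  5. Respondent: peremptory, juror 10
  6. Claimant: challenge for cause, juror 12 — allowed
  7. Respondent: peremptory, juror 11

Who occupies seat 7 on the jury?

13

Removed: #1, #2, #9, #10, #11, #12. (#8 stays — for-cause denied.)
Seating in order: seats 1–9 → #3, #4, #5, #6, #7, #8, #13, #14, #15; alternates → #16.
So seat 7 is #13.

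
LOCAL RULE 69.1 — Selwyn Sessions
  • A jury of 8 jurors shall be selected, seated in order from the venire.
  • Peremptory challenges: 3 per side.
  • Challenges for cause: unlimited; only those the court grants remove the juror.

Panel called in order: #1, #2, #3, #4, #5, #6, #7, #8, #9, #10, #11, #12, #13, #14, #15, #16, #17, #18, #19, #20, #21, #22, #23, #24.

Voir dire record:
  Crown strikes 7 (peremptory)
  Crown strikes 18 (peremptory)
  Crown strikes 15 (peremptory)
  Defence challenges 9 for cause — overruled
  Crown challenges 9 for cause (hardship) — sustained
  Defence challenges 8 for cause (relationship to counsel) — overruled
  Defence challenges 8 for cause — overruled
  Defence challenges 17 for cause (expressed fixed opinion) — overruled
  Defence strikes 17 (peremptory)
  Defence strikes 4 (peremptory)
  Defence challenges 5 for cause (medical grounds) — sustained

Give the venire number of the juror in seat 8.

12

Removed: #4, #5, #7, #9, #15, #17, #18. (#8 stays — for-cause denied.)
Seating in order: seats 1–8 → #1, #2, #3, #6, #8, #10, #11, #12.
So seat 8 is #12.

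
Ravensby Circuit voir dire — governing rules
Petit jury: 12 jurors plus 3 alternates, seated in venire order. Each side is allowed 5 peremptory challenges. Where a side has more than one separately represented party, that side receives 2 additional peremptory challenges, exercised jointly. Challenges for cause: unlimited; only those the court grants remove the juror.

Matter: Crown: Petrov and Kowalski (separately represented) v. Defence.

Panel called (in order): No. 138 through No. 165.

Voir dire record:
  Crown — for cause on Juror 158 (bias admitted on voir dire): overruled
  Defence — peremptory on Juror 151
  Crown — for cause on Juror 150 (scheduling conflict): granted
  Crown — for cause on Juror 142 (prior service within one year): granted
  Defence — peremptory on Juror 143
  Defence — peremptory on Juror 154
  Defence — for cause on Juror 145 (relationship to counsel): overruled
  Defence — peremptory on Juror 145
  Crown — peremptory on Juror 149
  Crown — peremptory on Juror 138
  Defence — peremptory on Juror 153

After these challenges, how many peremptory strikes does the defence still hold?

Defence allotment: 5.
Defence peremptories used: #151, #143, #154, #145, #153 — 5 (the for-cause on #145 doesn't count).
Remaining: 5 − 5 = 0.

0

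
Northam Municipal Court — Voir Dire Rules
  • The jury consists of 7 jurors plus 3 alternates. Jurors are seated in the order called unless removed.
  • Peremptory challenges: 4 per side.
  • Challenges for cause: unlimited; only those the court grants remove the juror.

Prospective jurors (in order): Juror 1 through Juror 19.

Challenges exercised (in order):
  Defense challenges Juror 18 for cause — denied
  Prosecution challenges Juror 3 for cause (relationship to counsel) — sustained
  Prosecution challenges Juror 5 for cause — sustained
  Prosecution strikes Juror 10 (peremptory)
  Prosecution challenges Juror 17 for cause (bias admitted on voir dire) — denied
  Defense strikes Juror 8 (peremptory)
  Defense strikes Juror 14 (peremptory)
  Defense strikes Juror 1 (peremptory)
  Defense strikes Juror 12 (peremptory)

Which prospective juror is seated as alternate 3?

17

Removed: #1, #3, #5, #8, #10, #12, #14. (#17, #18 stay — for-cause denied.)
Filling seats in venire order through position 10: #2, #4, #6, #7, #9, #11, #13, #15, #16, #17.
So alternate 3 is #17.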